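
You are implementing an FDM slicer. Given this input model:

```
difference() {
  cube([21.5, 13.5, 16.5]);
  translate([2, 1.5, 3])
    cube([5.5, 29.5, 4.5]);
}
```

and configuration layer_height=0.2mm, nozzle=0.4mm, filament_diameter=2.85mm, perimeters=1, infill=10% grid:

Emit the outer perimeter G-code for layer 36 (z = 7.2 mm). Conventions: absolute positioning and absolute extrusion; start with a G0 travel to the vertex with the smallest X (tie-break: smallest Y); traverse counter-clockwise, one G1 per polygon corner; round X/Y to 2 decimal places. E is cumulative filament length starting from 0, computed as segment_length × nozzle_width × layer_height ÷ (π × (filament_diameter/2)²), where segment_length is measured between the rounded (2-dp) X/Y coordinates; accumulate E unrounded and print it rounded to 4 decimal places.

At z = 7.2 mm: the cube is present — its section is the full 21.5×13.5 rectangle; the cube at (2, 1.5) (footprint 5.5×29.5) is included at this height; Taking the first minus the rest: starting from the 21.5×13.5 cube, the 5.5×29.5 cube at (2, 1.5) partially overlaps it — only the 66.00 mm² overlap (of its 162.25 mm²) is removed, clipping the outline — 1 connected region. The outline is a single polygon with 8 vertices. Extrusion per mm of travel: 0.4 × 0.2 / (π × 1.425²) = 0.012540. Accumulating E over each segment gives final E = 1.1788.

G0 X0.00 Y0.00 Z7.20
G1 X21.50 Y0.00 E0.2696
G1 X21.50 Y13.50 E0.4389
G1 X7.50 Y13.50 E0.6145
G1 X7.50 Y1.50 E0.7650
G1 X2.00 Y1.50 E0.8339
G1 X2.00 Y13.50 E0.9844
G1 X0.00 Y13.50 E1.0095
G1 X0.00 Y0.00 E1.1788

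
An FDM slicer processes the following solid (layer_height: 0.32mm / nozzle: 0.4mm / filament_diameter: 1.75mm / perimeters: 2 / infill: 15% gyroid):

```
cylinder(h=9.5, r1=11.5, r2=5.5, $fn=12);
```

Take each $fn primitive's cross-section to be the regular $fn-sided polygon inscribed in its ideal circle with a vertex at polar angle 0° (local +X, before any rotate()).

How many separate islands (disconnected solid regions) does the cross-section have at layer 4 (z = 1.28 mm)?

1

At z = 1.28 mm: the cone: at t=0.135 of its height the radius interpolates to r₁+(r₂−r₁)t = 10.692, giving a regular 12-gon of that circumradius. Overall, the cross-section is a single solid region. Island count = 1.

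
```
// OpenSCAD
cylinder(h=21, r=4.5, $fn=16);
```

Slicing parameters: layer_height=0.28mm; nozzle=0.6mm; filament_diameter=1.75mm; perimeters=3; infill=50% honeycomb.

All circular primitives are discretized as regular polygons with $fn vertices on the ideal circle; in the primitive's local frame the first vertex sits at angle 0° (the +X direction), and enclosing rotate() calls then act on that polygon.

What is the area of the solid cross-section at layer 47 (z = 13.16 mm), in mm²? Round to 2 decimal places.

61.99 mm²

At z = 13.16 mm: the cylinder: section is a regular 16-gon, circumradius r=4.5 (area = (16/2)·4.500²·sin(360°/16) = 61.99 mm²). Overall, the cross-section is a single solid region. Net area = 61.99 mm².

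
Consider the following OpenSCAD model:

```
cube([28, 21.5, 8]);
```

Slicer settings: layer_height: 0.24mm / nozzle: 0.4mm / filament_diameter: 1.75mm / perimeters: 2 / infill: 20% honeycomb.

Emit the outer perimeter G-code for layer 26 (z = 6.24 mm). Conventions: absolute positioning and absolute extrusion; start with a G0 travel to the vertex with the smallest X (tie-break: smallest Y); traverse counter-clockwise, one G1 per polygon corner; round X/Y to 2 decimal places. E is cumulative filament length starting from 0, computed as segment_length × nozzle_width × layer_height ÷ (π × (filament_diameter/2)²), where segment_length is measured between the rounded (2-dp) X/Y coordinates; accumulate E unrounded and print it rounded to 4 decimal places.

At z = 6.24 mm: the cube is present — its section is the full 28×21.5 rectangle. The outline is a single polygon with 4 vertices. Extrusion per mm of travel: 0.4 × 0.24 / (π × 0.875²) = 0.039912. Accumulating E over each segment gives final E = 3.9513.

G0 X0.00 Y0.00 Z6.24
G1 X28.00 Y0.00 E1.1175
G1 X28.00 Y21.50 E1.9757
G1 X0.00 Y21.50 E3.0932
G1 X0.00 Y0.00 E3.9513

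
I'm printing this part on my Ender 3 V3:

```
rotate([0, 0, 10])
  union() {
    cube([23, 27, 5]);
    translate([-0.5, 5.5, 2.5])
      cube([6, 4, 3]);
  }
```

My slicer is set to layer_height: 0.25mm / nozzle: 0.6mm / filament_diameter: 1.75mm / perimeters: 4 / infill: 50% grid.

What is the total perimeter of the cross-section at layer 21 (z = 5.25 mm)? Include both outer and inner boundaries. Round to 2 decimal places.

At z = 5.25 mm: the cube is absent (z outside [0, 5]); the 6×4 cube at (-0.5, 5.5) contributes its full rectangle (perimeter 20.00 mm); Merging all regions: only the 6×4 cube at (-0.5, 5.5) is present, so the union is just that shape — boundary = 20.00 mm; (rotated 10° about Z; rotation is an isometry so areas/perimeters/island counts are preserved). Overall, the cross-section is a single solid region. Total boundary length (outer) = 20.00 mm.

20.00 mm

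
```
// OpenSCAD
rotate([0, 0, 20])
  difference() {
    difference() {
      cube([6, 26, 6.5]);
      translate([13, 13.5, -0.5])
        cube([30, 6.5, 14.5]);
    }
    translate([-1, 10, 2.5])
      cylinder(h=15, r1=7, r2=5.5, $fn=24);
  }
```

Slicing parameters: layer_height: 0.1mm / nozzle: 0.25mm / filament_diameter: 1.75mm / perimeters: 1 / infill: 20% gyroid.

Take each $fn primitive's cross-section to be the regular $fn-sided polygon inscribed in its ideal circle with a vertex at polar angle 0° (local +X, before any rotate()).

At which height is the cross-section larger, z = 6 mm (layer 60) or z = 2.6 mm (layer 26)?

layer 60 (z = 6 mm)

Layer 60 (z = 6): the cube is present — its section is the full 6×26 rectangle (area 156.00 mm²); the 30×6.5 cube at (13, 13.5) contributes its full rectangle (area 195.00 mm²); After the difference (first − rest): starting from the 6×26 cube (156.00 mm²), the 30×6.5 cube at (13, 13.5) misses the remaining region (no effect) — area = 156.00 mm²; the cone at (-1, 10) (r1=7→r2=5.5) has section circumradius 6.650 here — a regular 24-gon (area = (24/2)·6.650²·sin(360°/24) = 137.35 mm²); Taking the first minus the rest: starting from the result so far (156.00 mm²), the cone at (-1, 10) partially overlaps it — only the 55.51 mm² overlap (of its 137.35 mm²) is removed, clipping the outline — area = 100.49 mm²; (rotated 20° about Z; rotation is an isometry so areas/perimeters/island counts are preserved). So its area = 100.49 mm². Layer 26 (z = 2.6): the cube is present — its section is the full 6×26 rectangle (area 156.00 mm²); the cube at (13, 13.5) is present — its section is the full 30×6.5 rectangle (area 195.00 mm²); Taking the first minus the rest: starting from the 6×26 cube (156.00 mm²), the 30×6.5 cube at (13, 13.5) misses the remaining region (no effect) — area = 156.00 mm²; the cone at (-1, 10) (r1=7→r2=5.5) has section circumradius 6.990 here — a regular 24-gon (area = (24/2)·6.990²·sin(360°/24) = 151.75 mm²); After the difference (first − rest): starting from the result so far (156.00 mm²), the cone at (-1, 10) partially overlaps it — only the 62.03 mm² overlap (of its 151.75 mm²) is removed, clipping the outline — area = 93.97 mm²; (rotated 20° about Z; rotation is an isometry so areas/perimeters/island counts are preserved). So its area = 93.97 mm². Layer 60 is larger (100.49 vs 93.97 mm²).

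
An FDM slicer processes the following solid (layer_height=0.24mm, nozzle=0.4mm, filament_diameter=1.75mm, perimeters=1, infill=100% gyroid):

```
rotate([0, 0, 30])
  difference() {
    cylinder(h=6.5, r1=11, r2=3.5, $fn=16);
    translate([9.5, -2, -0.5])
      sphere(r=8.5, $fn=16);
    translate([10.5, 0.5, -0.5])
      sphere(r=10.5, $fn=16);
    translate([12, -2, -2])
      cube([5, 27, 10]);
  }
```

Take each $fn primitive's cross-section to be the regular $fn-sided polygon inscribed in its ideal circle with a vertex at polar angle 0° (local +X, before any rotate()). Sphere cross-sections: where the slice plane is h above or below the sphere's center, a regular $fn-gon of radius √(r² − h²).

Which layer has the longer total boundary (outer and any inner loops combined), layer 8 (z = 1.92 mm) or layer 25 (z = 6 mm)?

Layer 8 (z = 1.92): the cone contributes a regular 16-gon of circumradius 8.785 (interpolated between r1=11 and r2=3.5 at t=0.295) (perimeter = 2·16·8.785·sin(180°/16) = 54.84 mm); the r=8.5 sphere at (9.5, -2) contributes a regular 16-gon of circumradius √(8.5²−2.42²) = 8.148 (perimeter = 2·16·8.148·sin(180°/16) = 50.87 mm); the r=10.5 sphere at (10.5, 0.5) contributes a regular 16-gon of circumradius √(10.5²−2.42²) = 10.217 (perimeter = 2·16·10.217·sin(180°/16) = 63.79 mm); the cube at (12, -2) (footprint 5×27) is included at this height (perimeter 64.00 mm); After the difference (first − rest): starting from the cone, the r=8.5 sphere at (9.5, -2) partially overlaps it — only the 66.69 mm² overlap (of its 203.26 mm²) is removed, clipping the outline; the r=10.5 sphere at (10.5, 0.5) partially overlaps it — only the 23.84 mm² overlap (of its 319.60 mm²) is removed, clipping the outline; the 5×27 cube at (12, -2) misses the remaining region (no effect) — boundary = 52.72 mm; (whole slice rotated 30° about Z — lengths, areas and connectivity unchanged). So its perimeter = 52.72 mm. Layer 25 (z = 6): the cone: at t=0.923 of its height the radius interpolates to r₁+(r₂−r₁)t = 4.077, giving a regular 16-gon of that circumradius (perimeter = 2·16·4.077·sin(180°/16) = 25.45 mm); the r=8.5 sphere at (9.5, -2) contributes a regular 16-gon of circumradius √(8.5²−6.5²) = 5.477 (perimeter = 2·16·5.477·sin(180°/16) = 34.19 mm); the r=10.5 sphere at (10.5, 0.5) slices to a regular 16-gon of circumradius 8.246 (√(r²−h²) with h=6.5 from center) (perimeter = 2·16·8.246·sin(180°/16) = 51.48 mm); the cube at (12, -2) is present — its section is the full 5×27 rectangle (perimeter 64.00 mm); After the difference (first − rest): starting from the cone, the r=8.5 sphere at (9.5, -2) misses the remaining region (no effect); the r=10.5 sphere at (10.5, 0.5) partially overlaps it — only the 6.34 mm² overlap (of its 208.18 mm²) is removed, clipping the outline; the 5×27 cube at (12, -2) misses the remaining region (no effect) — boundary = 24.94 mm; (whole slice rotated 30° about Z — lengths, areas and connectivity unchanged). So its perimeter = 24.94 mm. Layer 8 is larger (52.72 vs 24.94 mm).

layer 8 (z = 1.92 mm)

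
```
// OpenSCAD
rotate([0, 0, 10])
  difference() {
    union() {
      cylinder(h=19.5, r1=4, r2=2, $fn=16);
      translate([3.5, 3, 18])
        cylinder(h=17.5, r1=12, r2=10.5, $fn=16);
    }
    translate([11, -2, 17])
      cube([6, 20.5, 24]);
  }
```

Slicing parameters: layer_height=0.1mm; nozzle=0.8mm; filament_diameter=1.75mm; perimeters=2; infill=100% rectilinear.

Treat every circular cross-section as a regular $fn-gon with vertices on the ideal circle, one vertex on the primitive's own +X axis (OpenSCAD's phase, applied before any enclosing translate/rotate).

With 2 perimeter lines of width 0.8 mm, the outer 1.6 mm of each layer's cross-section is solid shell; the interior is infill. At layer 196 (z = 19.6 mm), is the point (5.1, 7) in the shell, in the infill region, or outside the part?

At z = 19.6 mm: the cone does not reach this height (z outside [0, 19.5]); the cone at (3.5, 3) (r1=12→r2=10.5) has section circumradius 11.863 here — a regular 16-gon; Taking the union: only the cone at (3.5, 3) is present, so the union is just that shape — 1 connected region; the cube at (11, -2) is present — its section is the full 6×20.5 rectangle; After the difference (first − rest): starting from the result so far, the 6×20.5 cube at (11, -2) partially overlaps it — only the 45.67 mm² overlap (of its 123.00 mm²) is removed, clipping the outline — 1 connected region; (whole slice rotated 10° about Z — lengths, areas and connectivity unchanged). Overall, the cross-section is a single solid region. Undo the 10° rotation: the query point maps to (6.238, 6.008) in the un-rotated model frame. The nearest boundary edge runs (11.00, 11.98)→(11.00, -2.00); distance from the point to it = 4.76 mm. The point is inside the cross-section and 4.76 mm from the nearest boundary — more than the 1.6 mm shell width (2 × 0.8), so it's in the infill interior.

infill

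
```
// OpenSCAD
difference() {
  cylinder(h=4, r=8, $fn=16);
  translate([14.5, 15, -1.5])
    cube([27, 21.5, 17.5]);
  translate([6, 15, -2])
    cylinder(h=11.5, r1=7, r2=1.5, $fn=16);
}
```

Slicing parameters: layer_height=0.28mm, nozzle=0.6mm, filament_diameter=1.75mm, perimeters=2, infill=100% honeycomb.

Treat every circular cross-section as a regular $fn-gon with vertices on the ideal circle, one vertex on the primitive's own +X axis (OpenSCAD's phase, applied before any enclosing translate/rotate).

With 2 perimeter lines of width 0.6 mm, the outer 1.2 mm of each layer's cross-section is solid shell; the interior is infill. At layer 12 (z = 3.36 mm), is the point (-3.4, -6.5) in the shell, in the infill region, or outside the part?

shell

At z = 3.36 mm: the r=8 cylinder gives a regular 16-gon of circumradius 8 (constant along its height); the 27×21.5 cube at (14.5, 15) contributes its full rectangle; the cone at (6, 15): at t=0.466 of its height the radius interpolates to r₁+(r₂−r₁)t = 4.437, giving a regular 16-gon of that circumradius; After the difference (first − rest): starting from the r=8 cylinder, the 27×21.5 cube at (14.5, 15) misses the remaining region (no effect); the cone at (6, 15) misses the remaining region (no effect) — 1 connected region. Overall, the cross-section is a single solid region. The nearest boundary edge runs (-3.06, -7.39)→(-5.66, -5.66); distance from the point to it = 0.55 mm. The point is inside the cross-section, 0.55 mm from the nearest boundary — within the 1.2 mm shell band (2 × 0.6).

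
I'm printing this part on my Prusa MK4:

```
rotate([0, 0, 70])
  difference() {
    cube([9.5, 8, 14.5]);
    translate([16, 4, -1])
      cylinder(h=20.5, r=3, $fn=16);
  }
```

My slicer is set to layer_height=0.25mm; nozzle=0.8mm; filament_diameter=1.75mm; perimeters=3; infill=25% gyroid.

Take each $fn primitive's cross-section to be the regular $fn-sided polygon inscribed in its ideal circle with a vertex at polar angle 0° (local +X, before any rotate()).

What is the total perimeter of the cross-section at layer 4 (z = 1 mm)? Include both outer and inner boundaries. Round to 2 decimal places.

35.00 mm

At z = 1 mm: the 9.5×8 cube contributes its full rectangle (perimeter 35.00 mm); the r=3 cylinder at (16, 4) gives a regular 16-gon of circumradius 3 (constant along its height) (perimeter = 2·16·3.000·sin(180°/16) = 18.73 mm); Taking the first minus the rest: starting from the 9.5×8 cube, the r=3 cylinder at (16, 4) misses the remaining region (no effect) — boundary = 35.00 mm; (rotated 70° about Z; rotation is an isometry so areas/perimeters/island counts are preserved). Overall, the cross-section is a single solid region. Total boundary length (outer) = 35.00 mm.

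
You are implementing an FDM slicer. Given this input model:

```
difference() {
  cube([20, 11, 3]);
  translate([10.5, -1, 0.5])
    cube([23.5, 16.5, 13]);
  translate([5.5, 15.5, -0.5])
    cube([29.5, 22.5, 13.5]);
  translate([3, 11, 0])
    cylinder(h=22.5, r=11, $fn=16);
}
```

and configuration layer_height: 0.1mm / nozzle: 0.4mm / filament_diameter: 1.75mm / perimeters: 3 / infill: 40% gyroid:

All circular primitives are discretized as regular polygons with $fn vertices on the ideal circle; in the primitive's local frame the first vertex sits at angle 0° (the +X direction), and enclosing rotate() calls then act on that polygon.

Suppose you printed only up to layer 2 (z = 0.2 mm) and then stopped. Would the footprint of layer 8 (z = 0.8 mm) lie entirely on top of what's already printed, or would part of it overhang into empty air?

Compare the two slices. At z = 0.2: the cube is present — its section is the full 20×11 rectangle (area 220.00 mm²); the cube at (10.5, -1) does not reach this height (z outside [0.5, 13.5]); the cube at (5.5, 15.5) (footprint 29.5×22.5) is included at this height (area 663.75 mm²); the r=11 cylinder at (3, 11) contributes a regular 16-gon of circumradius 11 (area = (16/2)·11.000²·sin(360°/16) = 370.44 mm²); Taking the first minus the rest: starting from the 20×11 cube (220.00 mm²), the 29.5×22.5 cube at (5.5, 15.5) misses the remaining region (no effect); the r=11 cylinder at (3, 11) partially overlaps it — only the 124.71 mm² overlap (of its 370.44 mm²) is removed, clipping the outline — area = 95.29 mm². At z = 0.8: the cube (footprint 20×11) is included at this height (area 220.00 mm²); the 23.5×16.5 cube at (10.5, -1) contributes its full rectangle (area 387.75 mm²); the 29.5×22.5 cube at (5.5, 15.5) contributes its full rectangle (area 663.75 mm²); the r=11 cylinder at (3, 11) contributes a regular 16-gon of circumradius 11 (area = (16/2)·11.000²·sin(360°/16) = 370.44 mm²); After the difference (first − rest): starting from the 20×11 cube (220.00 mm²), the 23.5×16.5 cube at (10.5, -1) partially overlaps it — only the 104.50 mm² overlap (of its 387.75 mm²) is removed, clipping the outline; the 29.5×22.5 cube at (5.5, 15.5) misses the remaining region (no effect); the r=11 cylinder at (3, 11) partially overlaps it — only the 106.47 mm² overlap (of its 370.44 mm²) is removed, clipping the outline — area = 9.03 mm². Checking containment: the cross-section at z = 0.8 is a subset of the cross-section at z = 0.2.

entirely on top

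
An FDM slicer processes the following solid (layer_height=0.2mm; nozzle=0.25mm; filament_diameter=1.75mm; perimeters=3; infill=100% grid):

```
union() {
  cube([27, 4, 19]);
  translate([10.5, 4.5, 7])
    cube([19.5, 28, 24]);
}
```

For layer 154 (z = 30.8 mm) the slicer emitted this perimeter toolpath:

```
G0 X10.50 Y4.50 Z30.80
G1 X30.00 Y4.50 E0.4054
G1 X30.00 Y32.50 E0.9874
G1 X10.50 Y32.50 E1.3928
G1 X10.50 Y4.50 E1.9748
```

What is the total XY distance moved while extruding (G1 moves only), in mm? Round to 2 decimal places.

95.00 mm

Sum the Euclidean lengths of each G1 segment: total = 95.00 mm.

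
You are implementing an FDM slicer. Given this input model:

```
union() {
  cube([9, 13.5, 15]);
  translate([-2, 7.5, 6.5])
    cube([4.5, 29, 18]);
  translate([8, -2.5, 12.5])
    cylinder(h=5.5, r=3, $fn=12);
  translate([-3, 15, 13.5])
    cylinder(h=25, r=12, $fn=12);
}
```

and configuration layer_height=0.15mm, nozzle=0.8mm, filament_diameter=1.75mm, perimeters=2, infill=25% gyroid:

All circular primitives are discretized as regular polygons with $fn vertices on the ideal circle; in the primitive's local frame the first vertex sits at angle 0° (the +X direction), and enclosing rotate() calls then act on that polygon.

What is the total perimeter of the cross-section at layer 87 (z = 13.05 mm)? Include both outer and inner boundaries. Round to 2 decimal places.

108.08 mm

At z = 13.05 mm: the cube (footprint 9×13.5) is included at this height (perimeter 45.00 mm); the cube at (-2, 7.5) (footprint 4.5×29) is included at this height (perimeter 67.00 mm); the r=3 cylinder at (8, -2.5) contributes a regular 12-gon of circumradius 3 (perimeter = 2·12·3.000·sin(180°/12) = 18.63 mm); the cylinder at (-3, 15) is absent (z outside [13.5, 38.5]); Taking the union: the regions partially overlap (shared area 15.82 mm²), so the edge portions inside another operand are dropped and the merged outline is re-measured after clipping — boundary = 108.08 mm. Overall, the cross-section is a single solid region. Total boundary length (outer) = 108.08 mm.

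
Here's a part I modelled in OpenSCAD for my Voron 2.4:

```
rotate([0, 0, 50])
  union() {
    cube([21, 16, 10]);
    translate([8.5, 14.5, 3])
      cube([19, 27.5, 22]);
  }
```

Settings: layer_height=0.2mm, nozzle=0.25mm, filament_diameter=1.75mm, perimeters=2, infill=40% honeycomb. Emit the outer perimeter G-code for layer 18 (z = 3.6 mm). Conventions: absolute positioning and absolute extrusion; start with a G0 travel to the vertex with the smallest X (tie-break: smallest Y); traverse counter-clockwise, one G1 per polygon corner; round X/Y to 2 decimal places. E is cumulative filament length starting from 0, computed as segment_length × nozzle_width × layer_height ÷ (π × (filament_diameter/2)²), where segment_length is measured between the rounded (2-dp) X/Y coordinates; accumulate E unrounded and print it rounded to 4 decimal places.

At z = 3.6 mm: the cube (footprint 21×16) is included at this height; the 19×27.5 cube at (8.5, 14.5) contributes its full rectangle; Combining (union): the regions partially overlap (shared area 18.75 mm²), so overlapping operands fuse into one piece — 1 connected region; (whole slice rotated 50° about Z — lengths, areas and connectivity unchanged). The outline is a single polygon with 8 vertices. Extrusion per mm of travel: 0.25 × 0.2 / (π × 0.875²) = 0.020788. Accumulating E over each segment gives final E = 2.8897.

G0 X-26.71 Y33.51 Z3.60
G1 X-6.79 Y16.80 E0.5405
G1 X-12.26 Y10.28 E0.7174
G1 X0.00 Y0.00 E1.0500
G1 X13.50 Y16.09 E1.4866
G1 X2.39 Y25.41 E1.7881
G1 X6.57 Y30.39 E1.9232
G1 X-14.50 Y48.06 E2.4948
G1 X-26.71 Y33.51 E2.8897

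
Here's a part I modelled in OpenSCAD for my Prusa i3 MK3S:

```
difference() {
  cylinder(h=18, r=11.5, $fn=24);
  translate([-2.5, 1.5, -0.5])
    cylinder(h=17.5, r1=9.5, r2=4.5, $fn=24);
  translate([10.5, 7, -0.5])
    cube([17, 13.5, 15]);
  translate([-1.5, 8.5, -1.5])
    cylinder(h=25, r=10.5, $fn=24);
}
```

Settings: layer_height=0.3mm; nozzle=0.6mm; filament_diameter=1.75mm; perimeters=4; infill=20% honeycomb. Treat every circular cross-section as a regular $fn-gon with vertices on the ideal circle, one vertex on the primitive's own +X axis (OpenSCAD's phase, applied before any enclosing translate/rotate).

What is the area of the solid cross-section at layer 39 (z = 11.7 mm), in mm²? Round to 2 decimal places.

At z = 11.7 mm: the r=11.5 cylinder contributes a regular 24-gon of circumradius 11.5 (area = (24/2)·11.500²·sin(360°/24) = 410.75 mm²); the cone at (-2.5, 1.5) contributes a regular 24-gon of circumradius 6.014 (interpolated between r1=9.5 and r2=4.5 at t=0.697) (area = (24/2)·6.014²·sin(360°/24) = 112.34 mm²); the cube at (10.5, 7) (footprint 17×13.5) is included at this height (area 229.50 mm²); the r=10.5 cylinder at (-1.5, 8.5) contributes a regular 24-gon of circumradius 10.5 (area = (24/2)·10.500²·sin(360°/24) = 342.42 mm²); After the difference (first − rest): starting from the r=11.5 cylinder (410.75 mm²), the cone at (-2.5, 1.5) lies wholly inside it (removes its full 112.34 mm² and its 37.68 mm outline becomes a hole wall); the 17×13.5 cube at (10.5, 7) misses the remaining region (no effect); the r=10.5 cylinder at (-1.5, 8.5) partially overlaps it — only the 102.44 mm² overlap (of its 342.42 mm²) is removed, clipping the outline — area = 195.96 mm². Overall, the cross-section is a single solid region. Net area = 195.96 mm².

195.96 mm²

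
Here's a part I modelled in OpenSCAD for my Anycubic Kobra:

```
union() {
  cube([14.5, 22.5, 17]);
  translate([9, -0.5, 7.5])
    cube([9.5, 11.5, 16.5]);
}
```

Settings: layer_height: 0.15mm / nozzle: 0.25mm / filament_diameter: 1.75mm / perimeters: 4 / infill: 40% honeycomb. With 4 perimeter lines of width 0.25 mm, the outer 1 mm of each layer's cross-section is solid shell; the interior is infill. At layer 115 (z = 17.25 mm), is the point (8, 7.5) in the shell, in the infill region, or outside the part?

outside

At z = 17.25 mm: the cube is not intersected at this z (z outside [0, 17]); the cube at (9, -0.5) (footprint 9.5×11.5) is included at this height; Taking the union: only the 9.5×11.5 cube at (9, -0.5) is present, so the union is just that shape — 1 connected region. Overall, the cross-section is a single solid region. The nearest boundary edge runs (9.00, 11.00)→(9.00, -0.50); distance from the point to it = 1.00 mm. The point is not inside any of the regions above, so it lies outside the cross-section (1.00 mm from the nearest boundary).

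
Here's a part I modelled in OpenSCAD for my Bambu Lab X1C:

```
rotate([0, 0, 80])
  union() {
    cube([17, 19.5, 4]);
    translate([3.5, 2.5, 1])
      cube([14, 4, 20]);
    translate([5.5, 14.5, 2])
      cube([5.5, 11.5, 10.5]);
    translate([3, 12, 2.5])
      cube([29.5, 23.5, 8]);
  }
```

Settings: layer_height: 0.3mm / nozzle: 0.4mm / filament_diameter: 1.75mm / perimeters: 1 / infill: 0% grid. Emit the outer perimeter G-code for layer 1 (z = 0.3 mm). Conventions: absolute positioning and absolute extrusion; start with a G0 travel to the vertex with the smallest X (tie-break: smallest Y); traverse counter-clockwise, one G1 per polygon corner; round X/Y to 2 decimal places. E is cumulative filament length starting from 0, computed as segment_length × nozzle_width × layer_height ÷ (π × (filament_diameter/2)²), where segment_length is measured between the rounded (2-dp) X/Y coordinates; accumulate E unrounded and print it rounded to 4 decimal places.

At z = 0.3 mm: the cube is present — its section is the full 17×19.5 rectangle; the cube at (3.5, 2.5) does not reach this height (z outside [1, 21]); the cube at (5.5, 14.5) is not intersected at this z (z outside [2, 12.5]); the cube at (3, 12) is not intersected at this z (z outside [2.5, 10.5]); Merging all regions: only the 17×19.5 cube is present, so the union is just that shape — 1 connected region; (whole slice rotated 80° about Z — lengths, areas and connectivity unchanged). The outline is a single polygon with 4 vertices. Extrusion per mm of travel: 0.4 × 0.3 / (π × 0.875²) = 0.049890. Accumulating E over each segment gives final E = 3.6415.

G0 X-19.20 Y3.39 Z0.30
G1 X0.00 Y0.00 E0.9727
G1 X2.95 Y16.74 E1.8207
G1 X-16.25 Y20.13 E2.7934
G1 X-19.20 Y3.39 E3.6415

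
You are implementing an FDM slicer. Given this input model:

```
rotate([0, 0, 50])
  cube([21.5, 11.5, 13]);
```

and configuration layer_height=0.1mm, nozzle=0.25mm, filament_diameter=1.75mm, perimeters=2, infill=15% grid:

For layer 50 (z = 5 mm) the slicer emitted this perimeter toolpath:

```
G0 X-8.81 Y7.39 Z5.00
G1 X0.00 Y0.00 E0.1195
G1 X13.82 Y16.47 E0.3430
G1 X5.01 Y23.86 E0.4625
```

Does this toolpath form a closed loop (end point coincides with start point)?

Start point (G0): (-8.81, 7.39). End point (last G1): the path does not return to the start — open.

no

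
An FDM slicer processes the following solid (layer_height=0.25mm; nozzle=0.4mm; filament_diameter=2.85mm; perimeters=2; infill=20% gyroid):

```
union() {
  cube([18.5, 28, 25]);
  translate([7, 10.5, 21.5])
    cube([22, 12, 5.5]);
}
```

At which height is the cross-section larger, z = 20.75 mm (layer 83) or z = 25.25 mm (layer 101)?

layer 83 (z = 20.75 mm)

Layer 83 (z = 20.75): the 18.5×28 cube contributes its full rectangle (area 518.00 mm²); the cube at (7, 10.5) is absent (z outside [21.5, 27]); Merging all regions: only the 18.5×28 cube is present, so the union is just that shape — area = 518.00 mm². So its area = 518.00 mm². Layer 101 (z = 25.25): the cube does not reach this height (z outside [0, 25]); the 22×12 cube at (7, 10.5) contributes its full rectangle (area 264.00 mm²); Combining (union): only the 22×12 cube at (7, 10.5) is present, so the union is just that shape — area = 264.00 mm². So its area = 264.00 mm². Layer 83 is larger (518.00 vs 264.00 mm²).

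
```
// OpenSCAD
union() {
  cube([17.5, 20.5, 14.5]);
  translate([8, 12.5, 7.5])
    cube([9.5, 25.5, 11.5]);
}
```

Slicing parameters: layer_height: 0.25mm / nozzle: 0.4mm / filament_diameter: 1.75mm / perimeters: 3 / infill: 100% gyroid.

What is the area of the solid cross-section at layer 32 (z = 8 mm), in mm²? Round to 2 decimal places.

525.00 mm²

At z = 8 mm: the cube (footprint 17.5×20.5) is included at this height (area 358.75 mm²); the cube at (8, 12.5) is present — its section is the full 9.5×25.5 rectangle (area 242.25 mm²); Taking the union: the regions partially overlap — summed areas 601.00 mm² minus the doubly-counted overlap 76.00 mm² gives 525.00 mm² — area = 525.00 mm². Overall, the cross-section is a single solid region. Net area = 525.00 mm².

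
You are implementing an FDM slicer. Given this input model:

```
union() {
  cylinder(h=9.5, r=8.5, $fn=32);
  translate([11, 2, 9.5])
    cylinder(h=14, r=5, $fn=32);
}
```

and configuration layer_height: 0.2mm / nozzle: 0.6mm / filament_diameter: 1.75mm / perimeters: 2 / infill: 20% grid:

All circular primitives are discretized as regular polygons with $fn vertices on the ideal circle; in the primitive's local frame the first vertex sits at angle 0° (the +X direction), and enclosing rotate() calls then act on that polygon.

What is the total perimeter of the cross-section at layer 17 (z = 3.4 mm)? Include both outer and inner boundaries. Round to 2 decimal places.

53.32 mm

At z = 3.4 mm: the r=8.5 cylinder contributes a regular 32-gon of circumradius 8.5 (perimeter = 2·32·8.500·sin(180°/32) = 53.32 mm); the cylinder at (11, 2) is absent (z outside [9.5, 23.5]); Taking the union: only the r=8.5 cylinder is present, so the union is just that shape — boundary = 53.32 mm. Overall, the cross-section is a single solid region. Total boundary length (outer) = 53.32 mm.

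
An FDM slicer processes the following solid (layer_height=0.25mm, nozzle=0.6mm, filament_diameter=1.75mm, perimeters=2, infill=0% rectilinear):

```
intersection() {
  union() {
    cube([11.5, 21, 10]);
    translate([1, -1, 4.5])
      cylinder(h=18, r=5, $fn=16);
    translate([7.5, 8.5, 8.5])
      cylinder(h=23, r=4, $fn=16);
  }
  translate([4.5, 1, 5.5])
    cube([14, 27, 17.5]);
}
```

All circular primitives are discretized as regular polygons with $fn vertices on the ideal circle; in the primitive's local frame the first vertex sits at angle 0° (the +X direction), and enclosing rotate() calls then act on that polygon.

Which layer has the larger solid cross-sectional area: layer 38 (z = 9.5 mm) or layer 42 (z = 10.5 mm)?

Layer 38 (z = 9.5): the cube (footprint 11.5×21) is included at this height (area 241.50 mm²); the r=5 cylinder at (1, -1) contributes a regular 16-gon of circumradius 5 (area = (16/2)·5.000²·sin(360°/16) = 76.54 mm²); the r=4 cylinder at (7.5, 8.5) gives a regular 16-gon of circumradius 4 (constant along its height) (area = (16/2)·4.000²·sin(360°/16) = 48.98 mm²); Taking the union: the regions partially overlap — summed areas 367.02 mm² minus the doubly-counted overlap 67.12 mm² gives 299.90 mm² — area = 299.90 mm²; the cube at (4.5, 1) (footprint 14×27) is included at this height (area 378.00 mm²); After intersecting: the 14×27 cube at (4.5, 1) partially overlaps that combined region; clipping to the common part keeps 140.00 mm² — area = 140.00 mm². So its area = 140.00 mm². Layer 42 (z = 10.5): the cube does not reach this height (z outside [0, 10]); the r=5 cylinder at (1, -1) contributes a regular 16-gon of circumradius 5 (area = (16/2)·5.000²·sin(360°/16) = 76.54 mm²); the r=4 cylinder at (7.5, 8.5) contributes a regular 16-gon of circumradius 4 (area = (16/2)·4.000²·sin(360°/16) = 48.98 mm²); Combining (union): the 2 present regions are separate (no shared area or edge), so areas and boundary lengths simply add and each stays a separate island — area = 125.52 mm²; the cube at (4.5, 1) is present — its section is the full 14×27 rectangle (area 378.00 mm²); After intersecting: the 14×27 cube at (4.5, 1) partially overlaps that combined region; clipping to the common part keeps 46.51 mm² — area = 46.51 mm². So its area = 46.51 mm². Layer 38 is larger (140.00 vs 46.51 mm²).

layer 38 (z = 9.5 mm)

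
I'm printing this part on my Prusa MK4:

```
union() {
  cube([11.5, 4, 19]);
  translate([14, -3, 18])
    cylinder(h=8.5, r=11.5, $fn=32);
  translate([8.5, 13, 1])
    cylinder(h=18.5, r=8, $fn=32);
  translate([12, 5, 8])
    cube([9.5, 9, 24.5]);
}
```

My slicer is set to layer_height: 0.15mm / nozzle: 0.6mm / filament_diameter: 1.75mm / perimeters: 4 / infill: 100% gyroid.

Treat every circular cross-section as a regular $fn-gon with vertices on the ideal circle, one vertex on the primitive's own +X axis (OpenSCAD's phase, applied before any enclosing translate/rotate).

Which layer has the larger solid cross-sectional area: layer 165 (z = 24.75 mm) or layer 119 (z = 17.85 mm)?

layer 165 (z = 24.75 mm)

Layer 165 (z = 24.75): the cube is not intersected at this z (z outside [0, 19]); the r=11.5 cylinder at (14, -3) gives a regular 32-gon of circumradius 11.5 (constant along its height) (area = (32/2)·11.500²·sin(360°/32) = 412.81 mm²); the cylinder at (8.5, 13) is not intersected at this z (z outside [1, 19.5]); the cube at (12, 5) is present — its section is the full 9.5×9 rectangle (area 85.50 mm²); Merging all regions: the regions partially overlap — summed areas 498.31 mm² minus the doubly-counted overlap 26.17 mm² gives 472.15 mm² — area = 472.15 mm². So its area = 472.15 mm². Layer 119 (z = 17.85): the cube (footprint 11.5×4) is included at this height (area 46.00 mm²); the cylinder at (14, -3) does not reach this height (z outside [18, 26.5]); the cylinder at (8.5, 13): section is a regular 32-gon, circumradius r=8 (area = (32/2)·8.000²·sin(360°/32) = 199.77 mm²); the cube at (12, 5) (footprint 9.5×9) is included at this height (area 85.50 mm²); Combining (union): the regions partially overlap — summed areas 331.27 mm² minus the doubly-counted overlap 27.40 mm² gives 303.87 mm² — area = 303.87 mm². So its area = 303.87 mm². Layer 165 is larger (472.15 vs 303.87 mm²).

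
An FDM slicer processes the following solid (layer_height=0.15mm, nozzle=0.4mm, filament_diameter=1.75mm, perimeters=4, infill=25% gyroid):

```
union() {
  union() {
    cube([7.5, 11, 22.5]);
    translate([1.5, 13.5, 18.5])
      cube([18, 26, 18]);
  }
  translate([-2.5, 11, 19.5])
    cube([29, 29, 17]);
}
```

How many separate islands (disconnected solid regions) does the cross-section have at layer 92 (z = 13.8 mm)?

1

At z = 13.8 mm: the cube (footprint 7.5×11) is included at this height; the cube at (1.5, 13.5) is not intersected at this z (z outside [18.5, 36.5]); Merging all regions: only the 7.5×11 cube is present, so the union is just that shape — 1 connected region; the cube at (-2.5, 11) is not intersected at this z (z outside [19.5, 36.5]); Merging all regions: only that combined region is present, so the union is just that shape — 1 connected region. Overall, the cross-section is a single solid region. Island count = 1.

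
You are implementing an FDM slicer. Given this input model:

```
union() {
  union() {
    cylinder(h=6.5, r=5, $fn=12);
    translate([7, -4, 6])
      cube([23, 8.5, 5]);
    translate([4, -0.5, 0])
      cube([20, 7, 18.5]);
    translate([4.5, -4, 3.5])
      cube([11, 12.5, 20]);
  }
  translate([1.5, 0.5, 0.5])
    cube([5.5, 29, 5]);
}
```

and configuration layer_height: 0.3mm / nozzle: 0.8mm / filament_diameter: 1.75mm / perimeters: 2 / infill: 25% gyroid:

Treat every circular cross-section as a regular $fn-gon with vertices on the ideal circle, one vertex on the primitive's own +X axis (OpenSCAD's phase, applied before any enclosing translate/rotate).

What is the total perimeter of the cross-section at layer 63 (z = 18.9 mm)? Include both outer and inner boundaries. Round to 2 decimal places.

At z = 18.9 mm: the cylinder does not reach this height (z outside [0, 6.5]); the cube at (7, -4) does not reach this height (z outside [6, 11]); the cube at (4, -0.5) is not intersected at this z (z outside [0, 18.5]); the cube at (4.5, -4) is present — its section is the full 11×12.5 rectangle (perimeter 47.00 mm); Merging all regions: only the 11×12.5 cube at (4.5, -4) is present, so the union is just that shape — boundary = 47.00 mm; the cube at (1.5, 0.5) does not reach this height (z outside [0.5, 5.5]); Taking the union: only the result so far is present, so the union is just that shape — boundary = 47.00 mm. Overall, the cross-section is a single solid region. Total boundary length (outer) = 47.00 mm.

47.00 mm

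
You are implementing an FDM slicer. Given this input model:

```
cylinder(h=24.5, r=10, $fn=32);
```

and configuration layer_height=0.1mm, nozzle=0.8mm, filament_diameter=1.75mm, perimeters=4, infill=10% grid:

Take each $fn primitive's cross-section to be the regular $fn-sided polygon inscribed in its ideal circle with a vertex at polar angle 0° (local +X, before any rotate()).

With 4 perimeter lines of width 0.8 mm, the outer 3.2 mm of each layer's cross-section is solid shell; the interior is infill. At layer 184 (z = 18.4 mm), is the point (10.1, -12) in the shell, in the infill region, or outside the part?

outside

At z = 18.4 mm: the r=10 cylinder gives a regular 32-gon of circumradius 10 (constant along its height). Overall, the cross-section is a single solid region. The nearest boundary edge runs (5.56, -8.31)→(7.07, -7.07); distance from the point to it = 5.73 mm. The point is not inside any of the regions above, so it lies outside the cross-section (5.73 mm from the nearest boundary).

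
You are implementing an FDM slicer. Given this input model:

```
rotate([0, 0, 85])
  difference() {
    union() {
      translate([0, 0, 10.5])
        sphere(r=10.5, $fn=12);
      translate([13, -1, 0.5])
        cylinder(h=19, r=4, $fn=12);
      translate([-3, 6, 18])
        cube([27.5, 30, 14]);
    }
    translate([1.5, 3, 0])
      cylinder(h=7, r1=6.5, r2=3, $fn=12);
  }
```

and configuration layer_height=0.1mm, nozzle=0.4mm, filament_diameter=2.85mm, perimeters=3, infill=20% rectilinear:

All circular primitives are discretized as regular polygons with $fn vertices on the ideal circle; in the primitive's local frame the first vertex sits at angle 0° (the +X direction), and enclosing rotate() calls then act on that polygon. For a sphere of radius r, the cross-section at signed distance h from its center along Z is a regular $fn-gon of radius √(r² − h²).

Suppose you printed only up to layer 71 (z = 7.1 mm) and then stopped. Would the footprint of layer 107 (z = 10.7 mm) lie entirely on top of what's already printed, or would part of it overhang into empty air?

part overhangs

Compare the two slices. At z = 7.1: the r=10.5 sphere contributes a regular 12-gon of circumradius √(10.5²−3.4²) = 9.934 (area = (12/2)·9.934²·sin(360°/12) = 296.07 mm²); the r=4 cylinder at (13, -1) gives a regular 12-gon of circumradius 4 (constant along its height) (area = (12/2)·4.000²·sin(360°/12) = 48.00 mm²); the cube at (-3, 6) does not reach this height (z outside [18, 32]); Combining (union): the regions partially overlap — summed areas 344.07 mm² minus the doubly-counted overlap 1.49 mm² gives 342.58 mm² — area = 342.58 mm²; the cone at (1.5, 3) is not intersected at this z (z outside [0, 7]); Subtracting the remaining from the first: none of the subtracted shapes is present at this height, so that combined region is unchanged — area = 342.58 mm²; (whole slice rotated 85° about Z — lengths, areas and connectivity unchanged). At z = 10.7: the r=10.5 sphere contributes a regular 12-gon of circumradius √(10.5²−0.2²) = 10.498 (area = (12/2)·10.498²·sin(360°/12) = 330.63 mm²); the r=4 cylinder at (13, -1) contributes a regular 12-gon of circumradius 4 (area = (12/2)·4.000²·sin(360°/12) = 48.00 mm²); the cube at (-3, 6) is absent (z outside [18, 32]); Combining (union): the regions partially overlap — summed areas 378.63 mm² minus the doubly-counted overlap 3.78 mm² gives 374.85 mm² — area = 374.85 mm²; the cone at (1.5, 3) is absent (z outside [0, 7]); After the difference (first − rest): none of the subtracted shapes is present at this height, so that combined region is unchanged — area = 374.85 mm²; (rotated 85° about Z; rotation is an isometry so areas/perimeters/island counts are preserved). Checking containment: at z = 10.7 the cross-section extends beyond the z = 7.1 cross-section by about 32.26 mm².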